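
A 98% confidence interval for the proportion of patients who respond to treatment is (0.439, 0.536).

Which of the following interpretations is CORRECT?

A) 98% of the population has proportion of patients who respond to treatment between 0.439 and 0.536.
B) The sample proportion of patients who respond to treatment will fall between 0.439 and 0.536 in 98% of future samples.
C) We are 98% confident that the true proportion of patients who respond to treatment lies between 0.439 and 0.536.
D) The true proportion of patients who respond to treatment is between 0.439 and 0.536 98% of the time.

A confidence interval represents our confidence in the procedure, not a probability statement about the parameter.

Key concept: If we repeated this sampling process many times and computed a 98% CI each time, about 98% of those intervals would contain the true population parameter.

For this specific interval (0.439, 0.536):
- Midpoint (point estimate): 0.4875
- Margin of error: 0.0485

The correct interpretation is the one stating confidence that the true parameter lies in the interval — option C.

C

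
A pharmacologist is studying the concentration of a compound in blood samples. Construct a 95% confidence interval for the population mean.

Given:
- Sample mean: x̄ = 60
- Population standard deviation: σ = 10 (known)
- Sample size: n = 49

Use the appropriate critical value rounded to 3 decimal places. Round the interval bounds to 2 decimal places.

The population standard deviation σ is known, so use a z-interval (standard normal critical value).

For 95% confidence, z* = 1.96 (from standard normal table)

Standard error: SE = σ/√n = 10/√49 = 1.428571

Margin of error: E = z* × SE = 1.96 × 1.428571 = 2.8000

Z-interval: x̄ ± E = 60 ± 2.8000 = (57.2000, 62.8000)

Rounded to 2 decimal places:

(57.20, 62.80)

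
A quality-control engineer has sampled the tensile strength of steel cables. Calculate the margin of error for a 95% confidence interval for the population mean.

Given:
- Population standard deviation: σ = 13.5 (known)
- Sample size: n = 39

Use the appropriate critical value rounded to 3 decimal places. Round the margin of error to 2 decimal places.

The population standard deviation σ is known, so use the z-interval margin of error formula.

For 95% confidence, z* = 1.96 (from standard normal table)

Margin of error formula for z-interval: E = z* × σ/√n

E = 1.96 × 13.5/√39
  = 1.96 × 2.161730
  = 4.2370

Rounded to 2 decimal places:

4.24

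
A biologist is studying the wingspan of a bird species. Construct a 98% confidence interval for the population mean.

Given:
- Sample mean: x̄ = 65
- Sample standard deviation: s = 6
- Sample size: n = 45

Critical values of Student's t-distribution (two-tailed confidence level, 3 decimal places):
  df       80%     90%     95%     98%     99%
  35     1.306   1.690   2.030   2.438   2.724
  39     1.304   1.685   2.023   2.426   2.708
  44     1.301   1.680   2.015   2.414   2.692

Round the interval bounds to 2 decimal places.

The population standard deviation σ is unknown (only the sample standard deviation s is given), so use a t-interval with df = n - 1 = 45 - 1 = 44.

For 98% confidence with df = 44, t* = 2.414 (from t-table)

Standard error: SE = s/√n = 6/√45 = 0.894427

Margin of error: E = t* × SE = 2.414 × 0.894427 = 2.1591

T-interval: x̄ ± E = 65 ± 2.1591 = (62.8409, 67.1591)

Rounded to 2 decimal places:

(62.84, 67.16)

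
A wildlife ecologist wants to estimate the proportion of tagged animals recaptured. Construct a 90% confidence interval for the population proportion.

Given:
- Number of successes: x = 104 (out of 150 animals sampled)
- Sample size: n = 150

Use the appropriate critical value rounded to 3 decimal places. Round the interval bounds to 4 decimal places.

Sample proportion: p̂ = 104/150 = 0.693333

Check conditions for normal approximation:
  np̂ = 104 ≥ 10 ✓
  n(1-p̂) = 46 ≥ 10 ✓

The sample is large enough, so use a z-interval (normal approximation) for the proportion.

For 90% confidence, z* = 1.645 (from standard normal table)

Standard error: SE = √(p̂(1-p̂)/n) = √(0.693333×0.306667/150) = 0.03764946

Margin of error: E = z* × SE = 1.645 × 0.03764946 = 0.061933

Z-interval: p̂ ± E = 0.693333 ± 0.061933 = (0.631400, 0.755267)

Rounded to 4 decimal places:

(0.6314, 0.7553)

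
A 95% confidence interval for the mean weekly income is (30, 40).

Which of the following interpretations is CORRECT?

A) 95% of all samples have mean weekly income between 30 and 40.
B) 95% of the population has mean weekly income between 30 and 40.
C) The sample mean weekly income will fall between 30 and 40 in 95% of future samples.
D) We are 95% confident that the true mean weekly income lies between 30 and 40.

A confidence interval represents our confidence in the procedure, not a probability statement about the parameter.

Key concept: If we repeated this sampling process many times and computed a 95% CI each time, about 95% of those intervals would contain the true population parameter.

For this specific interval (30, 40):
- Midpoint (point estimate): 35
- Margin of error: 5

The correct interpretation is the one stating confidence that the true parameter lies in the interval — option D.

D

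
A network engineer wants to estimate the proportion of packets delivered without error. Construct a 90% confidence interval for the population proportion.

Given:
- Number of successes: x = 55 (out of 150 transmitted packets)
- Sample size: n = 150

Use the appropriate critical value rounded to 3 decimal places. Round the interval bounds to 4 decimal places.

Sample proportion: p̂ = 55/150 = 0.366667

Check conditions for normal approximation:
  np̂ = 55 ≥ 10 ✓
  n(1-p̂) = 95 ≥ 10 ✓

The sample is large enough, so use a z-interval (normal approximation) for the proportion.

For 90% confidence, z* = 1.645 (from standard normal table)

Standard error: SE = √(p̂(1-p̂)/n) = √(0.366667×0.633333/150) = 0.03934651

Margin of error: E = z* × SE = 1.645 × 0.03934651 = 0.064725

Z-interval: p̂ ± E = 0.366667 ± 0.064725 = (0.301942, 0.431392)

Rounded to 4 decimal places:

(0.3019, 0.4314)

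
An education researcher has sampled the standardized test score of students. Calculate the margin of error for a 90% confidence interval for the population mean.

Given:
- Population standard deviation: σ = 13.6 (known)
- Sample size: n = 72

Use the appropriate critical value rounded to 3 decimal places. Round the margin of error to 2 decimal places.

The population standard deviation σ is known, so use the z-interval margin of error formula.

For 90% confidence, z* = 1.645 (from standard normal table)

Margin of error formula for z-interval: E = z* × σ/√n

E = 1.645 × 13.6/√72
  = 1.645 × 1.602775
  = 2.6366

Rounded to 2 decimal places:

2.64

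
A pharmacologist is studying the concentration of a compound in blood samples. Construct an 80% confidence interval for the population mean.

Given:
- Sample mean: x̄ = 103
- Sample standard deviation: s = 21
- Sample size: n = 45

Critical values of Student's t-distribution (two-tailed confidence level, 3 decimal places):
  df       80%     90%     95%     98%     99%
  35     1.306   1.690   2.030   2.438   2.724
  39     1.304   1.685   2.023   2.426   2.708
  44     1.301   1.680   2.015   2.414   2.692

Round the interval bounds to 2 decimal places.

The population standard deviation σ is unknown (only the sample standard deviation s is given), so use a t-interval with df = n - 1 = 45 - 1 = 44.

For 80% confidence with df = 44, t* = 1.301 (from t-table)

Standard error: SE = s/√n = 21/√45 = 3.130495

Margin of error: E = t* × SE = 1.301 × 3.130495 = 4.0728

T-interval: x̄ ± E = 103 ± 4.0728 = (98.9272, 107.0728)

Rounded to 2 decimal places:

(98.93, 107.07)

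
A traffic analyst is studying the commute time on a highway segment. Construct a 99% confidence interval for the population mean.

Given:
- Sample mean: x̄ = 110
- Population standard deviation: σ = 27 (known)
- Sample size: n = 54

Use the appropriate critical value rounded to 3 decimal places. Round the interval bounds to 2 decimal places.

The population standard deviation σ is known, so use a z-interval (standard normal critical value).

For 99% confidence, z* = 2.576 (from standard normal table)

Standard error: SE = σ/√n = 27/√54 = 3.674235

Margin of error: E = z* × SE = 2.576 × 3.674235 = 9.4648

Z-interval: x̄ ± E = 110 ± 9.4648 = (100.5352, 119.4648)

Rounded to 2 decimal places:

(100.54, 119.46)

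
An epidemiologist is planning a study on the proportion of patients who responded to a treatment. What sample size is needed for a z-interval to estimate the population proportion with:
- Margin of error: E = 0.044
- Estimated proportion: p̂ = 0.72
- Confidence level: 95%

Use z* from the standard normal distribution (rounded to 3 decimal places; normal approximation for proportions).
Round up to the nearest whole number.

Using z* for proportion z-interval (normal approximation).

For 95% confidence, z* = 1.96 (from standard normal table)

Sample size formula for proportion z-interval: n = z*²p̂(1-p̂)/E²

n = 1.96² × 0.72 × 0.28 / 0.044²
  = 3.8416 × 0.2016 / 0.001936
  = 400.0344

Round up to the nearest whole number: n = 401

401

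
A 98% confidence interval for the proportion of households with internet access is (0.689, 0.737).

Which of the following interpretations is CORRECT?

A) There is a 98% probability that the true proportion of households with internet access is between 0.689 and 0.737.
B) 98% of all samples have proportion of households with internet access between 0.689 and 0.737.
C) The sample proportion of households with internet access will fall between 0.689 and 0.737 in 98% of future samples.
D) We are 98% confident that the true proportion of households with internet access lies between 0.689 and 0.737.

A confidence interval represents our confidence in the procedure, not a probability statement about the parameter.

Key concept: If we repeated this sampling process many times and computed a 98% CI each time, about 98% of those intervals would contain the true population parameter.

For this specific interval (0.689, 0.737):
- Midpoint (point estimate): 0.713
- Margin of error: 0.024

The correct interpretation is the one stating confidence that the true parameter lies in the interval — option D.

D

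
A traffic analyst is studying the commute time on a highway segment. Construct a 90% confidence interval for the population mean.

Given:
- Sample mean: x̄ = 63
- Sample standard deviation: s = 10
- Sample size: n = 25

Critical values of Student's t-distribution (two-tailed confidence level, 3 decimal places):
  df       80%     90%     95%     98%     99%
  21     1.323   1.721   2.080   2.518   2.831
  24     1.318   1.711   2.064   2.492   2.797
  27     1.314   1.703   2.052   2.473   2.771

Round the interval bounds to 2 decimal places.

The population standard deviation σ is unknown (only the sample standard deviation s is given), so use a t-interval with df = n - 1 = 25 - 1 = 24.

For 90% confidence with df = 24, t* = 1.711 (from t-table)

Standard error: SE = s/√n = 10/√25 = 2.000000

Margin of error: E = t* × SE = 1.711 × 2.000000 = 3.4220

T-interval: x̄ ± E = 63 ± 3.4220 = (59.5780, 66.4220)

Rounded to 2 decimal places:

(59.58, 66.42)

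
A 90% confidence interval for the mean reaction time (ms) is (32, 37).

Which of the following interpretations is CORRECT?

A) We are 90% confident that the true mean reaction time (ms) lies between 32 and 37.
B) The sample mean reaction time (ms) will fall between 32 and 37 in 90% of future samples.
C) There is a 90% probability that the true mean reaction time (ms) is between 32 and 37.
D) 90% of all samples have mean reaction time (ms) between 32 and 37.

A confidence interval represents our confidence in the procedure, not a probability statement about the parameter.

Key concept: If we repeated this sampling process many times and computed a 90% CI each time, about 90% of those intervals would contain the true population parameter.

For this specific interval (32, 37):
- Midpoint (point estimate): 34.5
- Margin of error: 2.5

The correct interpretation is the one stating confidence that the true parameter lies in the interval — option A.

A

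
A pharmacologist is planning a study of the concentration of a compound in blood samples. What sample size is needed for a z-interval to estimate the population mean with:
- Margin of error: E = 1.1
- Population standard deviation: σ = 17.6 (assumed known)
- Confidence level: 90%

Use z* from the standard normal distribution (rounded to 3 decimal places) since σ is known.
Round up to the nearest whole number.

Using z* since population σ is known (z-interval formula).

For 90% confidence, z* = 1.645 (from standard normal table)

Sample size formula for z-interval: n = (z*σ/E)²

n = (1.645 × 17.6 / 1.1)²
  = (26.320000)²
  = 692.7424

Round up to the nearest whole number: n = 693

693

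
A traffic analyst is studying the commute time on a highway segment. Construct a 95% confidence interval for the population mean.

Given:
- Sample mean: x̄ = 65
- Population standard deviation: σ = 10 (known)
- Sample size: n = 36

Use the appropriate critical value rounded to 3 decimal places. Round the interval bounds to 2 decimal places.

The population standard deviation σ is known, so use a z-interval (standard normal critical value).

For 95% confidence, z* = 1.96 (from standard normal table)

Standard error: SE = σ/√n = 10/√36 = 1.666667

Margin of error: E = z* × SE = 1.96 × 1.666667 = 3.2667

Z-interval: x̄ ± E = 65 ± 3.2667 = (61.7333, 68.2667)

Rounded to 2 decimal places:

(61.73, 68.27)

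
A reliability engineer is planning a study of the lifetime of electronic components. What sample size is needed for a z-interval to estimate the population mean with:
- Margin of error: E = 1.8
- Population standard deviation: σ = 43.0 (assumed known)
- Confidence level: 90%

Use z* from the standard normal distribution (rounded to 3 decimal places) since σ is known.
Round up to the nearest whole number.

Using z* since population σ is known (z-interval formula).

For 90% confidence, z* = 1.645 (from standard normal table)

Sample size formula for z-interval: n = (z*σ/E)²

n = (1.645 × 43.0 / 1.8)²
  = (39.297222)²
  = 1544.2717

Round up to the nearest whole number: n = 1545

1545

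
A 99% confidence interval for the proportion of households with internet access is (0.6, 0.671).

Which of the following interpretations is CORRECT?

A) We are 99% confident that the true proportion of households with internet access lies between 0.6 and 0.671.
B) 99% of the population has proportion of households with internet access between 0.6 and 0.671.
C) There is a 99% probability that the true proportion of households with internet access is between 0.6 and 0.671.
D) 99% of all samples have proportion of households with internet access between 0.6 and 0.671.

A confidence interval represents our confidence in the procedure, not a probability statement about the parameter.

Key concept: If we repeated this sampling process many times and computed a 99% CI each time, about 99% of those intervals would contain the true population parameter.

For this specific interval (0.6, 0.671):
- Midpoint (point estimate): 0.6355
- Margin of error: 0.0355

The correct interpretation is the one stating confidence that the true parameter lies in the interval — option A.

A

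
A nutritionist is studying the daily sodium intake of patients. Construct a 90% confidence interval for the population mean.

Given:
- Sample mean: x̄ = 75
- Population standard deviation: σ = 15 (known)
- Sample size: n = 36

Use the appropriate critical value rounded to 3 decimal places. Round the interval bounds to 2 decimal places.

The population standard deviation σ is known, so use a z-interval (standard normal critical value).

For 90% confidence, z* = 1.645 (from standard normal table)

Standard error: SE = σ/√n = 15/√36 = 2.500000

Margin of error: E = z* × SE = 1.645 × 2.500000 = 4.1125

Z-interval: x̄ ± E = 75 ± 4.1125 = (70.8875, 79.1125)

Rounded to 2 decimal places:

(70.89, 79.11)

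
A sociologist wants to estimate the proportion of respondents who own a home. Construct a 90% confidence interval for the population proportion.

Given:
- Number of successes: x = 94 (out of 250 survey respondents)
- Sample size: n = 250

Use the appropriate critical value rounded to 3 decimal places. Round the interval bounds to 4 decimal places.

Sample proportion: p̂ = 94/250 = 0.376000

Check conditions for normal approximation:
  np̂ = 94 ≥ 10 ✓
  n(1-p̂) = 156 ≥ 10 ✓

The sample is large enough, so use a z-interval (normal approximation) for the proportion.

For 90% confidence, z* = 1.645 (from standard normal table)

Standard error: SE = √(p̂(1-p̂)/n) = √(0.376000×0.624000/250) = 0.03063488

Margin of error: E = z* × SE = 1.645 × 0.03063488 = 0.050394

Z-interval: p̂ ± E = 0.376000 ± 0.050394 = (0.325606, 0.426394)

Rounded to 4 decimal places:

(0.3256, 0.4264)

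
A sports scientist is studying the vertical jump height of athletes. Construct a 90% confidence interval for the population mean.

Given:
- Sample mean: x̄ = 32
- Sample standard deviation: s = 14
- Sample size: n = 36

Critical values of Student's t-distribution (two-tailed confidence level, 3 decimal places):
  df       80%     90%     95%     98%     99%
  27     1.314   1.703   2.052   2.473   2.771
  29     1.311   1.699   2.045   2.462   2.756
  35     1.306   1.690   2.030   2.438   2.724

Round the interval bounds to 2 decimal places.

The population standard deviation σ is unknown (only the sample standard deviation s is given), so use a t-interval with df = n - 1 = 36 - 1 = 35.

For 90% confidence with df = 35, t* = 1.690 (from t-table)

Standard error: SE = s/√n = 14/√36 = 2.333333

Margin of error: E = t* × SE = 1.690 × 2.333333 = 3.9433

T-interval: x̄ ± E = 32 ± 3.9433 = (28.0567, 35.9433)

Rounded to 2 decimal places:

(28.06, 35.94)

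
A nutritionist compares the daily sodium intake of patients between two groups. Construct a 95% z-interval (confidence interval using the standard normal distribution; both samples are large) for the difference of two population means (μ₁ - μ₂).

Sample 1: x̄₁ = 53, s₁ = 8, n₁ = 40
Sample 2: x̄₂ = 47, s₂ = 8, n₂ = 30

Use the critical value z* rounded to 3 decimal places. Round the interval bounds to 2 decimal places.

Both samples are large (n₁ = 40 ≥ 30, n₂ = 30 ≥ 30), so a z-interval for the difference of means applies.

Point estimate: x̄₁ - x̄₂ = 53 - 47 = 6

Standard error: SE = √(s₁²/n₁ + s₂²/n₂)
= √(8²/40 + 8²/30)
= √(1.600000 + 2.133333)
= 1.932184

For 95% confidence, z* = 1.96 (from standard normal table)
Margin of error: E = z* × SE = 1.96 × 1.932184 = 3.7871

Z-interval: (x̄₁ - x̄₂) ± E = 6 ± 3.7871 = (2.2129, 9.7871)

Rounded to 2 decimal places:

(2.21, 9.79)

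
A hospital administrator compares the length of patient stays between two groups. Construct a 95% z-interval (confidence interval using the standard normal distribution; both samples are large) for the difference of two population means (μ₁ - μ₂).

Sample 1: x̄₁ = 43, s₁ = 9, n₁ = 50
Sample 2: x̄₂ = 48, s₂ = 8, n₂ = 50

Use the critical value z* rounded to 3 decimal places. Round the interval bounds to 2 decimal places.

Both samples are large (n₁ = 50 ≥ 30, n₂ = 50 ≥ 30), so a z-interval for the difference of means applies.

Point estimate: x̄₁ - x̄₂ = 43 - 48 = -5

Standard error: SE = √(s₁²/n₁ + s₂²/n₂)
= √(9²/50 + 8²/50)
= √(1.620000 + 1.280000)
= 1.702939

For 95% confidence, z* = 1.96 (from standard normal table)
Margin of error: E = z* × SE = 1.96 × 1.702939 = 3.3378

Z-interval: (x̄₁ - x̄₂) ± E = -5 ± 3.3378 = (-8.3378, -1.6622)

Rounded to 2 decimal places:

(-8.34, -1.66)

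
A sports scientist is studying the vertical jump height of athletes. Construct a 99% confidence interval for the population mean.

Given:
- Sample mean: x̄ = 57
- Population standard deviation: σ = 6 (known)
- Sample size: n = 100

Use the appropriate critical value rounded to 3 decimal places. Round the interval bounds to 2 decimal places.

The population standard deviation σ is known, so use a z-interval (standard normal critical value).

For 99% confidence, z* = 2.576 (from standard normal table)

Standard error: SE = σ/√n = 6/√100 = 0.600000

Margin of error: E = z* × SE = 2.576 × 0.600000 = 1.5456

Z-interval: x̄ ± E = 57 ± 1.5456 = (55.4544, 58.5456)

Rounded to 2 decimal places:

(55.45, 58.55)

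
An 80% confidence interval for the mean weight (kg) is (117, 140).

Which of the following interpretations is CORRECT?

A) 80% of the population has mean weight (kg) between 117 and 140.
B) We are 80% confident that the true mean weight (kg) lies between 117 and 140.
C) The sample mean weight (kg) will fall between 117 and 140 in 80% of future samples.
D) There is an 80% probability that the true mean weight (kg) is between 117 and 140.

A confidence interval represents our confidence in the procedure, not a probability statement about the parameter.

Key concept: If we repeated this sampling process many times and computed an 80% CI each time, about 80% of those intervals would contain the true population parameter.

For this specific interval (117, 140):
- Midpoint (point estimate): 128.5
- Margin of error: 11.5

The correct interpretation is the one stating confidence that the true parameter lies in the interval — option B.

B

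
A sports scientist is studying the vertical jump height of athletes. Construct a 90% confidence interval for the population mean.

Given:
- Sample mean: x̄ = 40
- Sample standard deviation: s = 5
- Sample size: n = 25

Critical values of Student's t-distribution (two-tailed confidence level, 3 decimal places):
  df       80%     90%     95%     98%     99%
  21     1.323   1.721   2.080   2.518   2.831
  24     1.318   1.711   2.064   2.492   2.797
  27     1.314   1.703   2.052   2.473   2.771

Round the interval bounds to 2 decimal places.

The population standard deviation σ is unknown (only the sample standard deviation s is given), so use a t-interval with df = n - 1 = 25 - 1 = 24.

For 90% confidence with df = 24, t* = 1.711 (from t-table)

Standard error: SE = s/√n = 5/√25 = 1.000000

Margin of error: E = t* × SE = 1.711 × 1.000000 = 1.7110

T-interval: x̄ ± E = 40 ± 1.7110 = (38.2890, 41.7110)

Rounded to 2 decimal places:

(38.29, 41.71)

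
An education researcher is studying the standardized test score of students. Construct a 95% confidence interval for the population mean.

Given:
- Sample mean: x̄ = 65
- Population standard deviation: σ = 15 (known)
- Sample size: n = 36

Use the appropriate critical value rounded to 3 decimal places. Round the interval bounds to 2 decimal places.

The population standard deviation σ is known, so use a z-interval (standard normal critical value).

For 95% confidence, z* = 1.96 (from standard normal table)

Standard error: SE = σ/√n = 15/√36 = 2.500000

Margin of error: E = z* × SE = 1.96 × 2.500000 = 4.9000

Z-interval: x̄ ± E = 65 ± 4.9000 = (60.1000, 69.9000)

Rounded to 2 decimal places:

(60.10, 69.90)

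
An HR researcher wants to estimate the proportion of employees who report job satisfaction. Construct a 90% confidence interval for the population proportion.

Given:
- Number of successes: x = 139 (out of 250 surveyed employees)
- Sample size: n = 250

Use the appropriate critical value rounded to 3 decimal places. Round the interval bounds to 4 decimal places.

Sample proportion: p̂ = 139/250 = 0.556000

Check conditions for normal approximation:
  np̂ = 139 ≥ 10 ✓
  n(1-p̂) = 111 ≥ 10 ✓

The sample is large enough, so use a z-interval (normal approximation) for the proportion.

For 90% confidence, z* = 1.645 (from standard normal table)

Standard error: SE = √(p̂(1-p̂)/n) = √(0.556000×0.444000/250) = 0.03142381

Margin of error: E = z* × SE = 1.645 × 0.03142381 = 0.051692

Z-interval: p̂ ± E = 0.556000 ± 0.051692 = (0.504308, 0.607692)

Rounded to 4 decimal places:

(0.5043, 0.6077)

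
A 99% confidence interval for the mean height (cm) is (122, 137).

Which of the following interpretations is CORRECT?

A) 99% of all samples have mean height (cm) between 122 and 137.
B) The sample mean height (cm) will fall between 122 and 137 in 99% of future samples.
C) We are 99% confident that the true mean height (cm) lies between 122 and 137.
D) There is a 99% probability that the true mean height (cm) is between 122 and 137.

A confidence interval represents our confidence in the procedure, not a probability statement about the parameter.

Key concept: If we repeated this sampling process many times and computed a 99% CI each time, about 99% of those intervals would contain the true population parameter.

For this specific interval (122, 137):
- Midpoint (point estimate): 129.5
- Margin of error: 7.5

The correct interpretation is the one stating confidence that the true parameter lies in the interval — option C.

C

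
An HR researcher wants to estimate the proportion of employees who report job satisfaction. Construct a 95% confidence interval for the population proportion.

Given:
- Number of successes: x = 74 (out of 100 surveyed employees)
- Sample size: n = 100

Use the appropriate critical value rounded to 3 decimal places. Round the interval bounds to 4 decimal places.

Sample proportion: p̂ = 74/100 = 0.740000

Check conditions for normal approximation:
  np̂ = 74 ≥ 10 ✓
  n(1-p̂) = 26 ≥ 10 ✓

The sample is large enough, so use a z-interval (normal approximation) for the proportion.

For 95% confidence, z* = 1.96 (from standard normal table)

Standard error: SE = √(p̂(1-p̂)/n) = √(0.740000×0.260000/100) = 0.04386342

Margin of error: E = z* × SE = 1.96 × 0.04386342 = 0.085972

Z-interval: p̂ ± E = 0.740000 ± 0.085972 = (0.654028, 0.825972)

Rounded to 4 decimal places:

(0.6540, 0.8260)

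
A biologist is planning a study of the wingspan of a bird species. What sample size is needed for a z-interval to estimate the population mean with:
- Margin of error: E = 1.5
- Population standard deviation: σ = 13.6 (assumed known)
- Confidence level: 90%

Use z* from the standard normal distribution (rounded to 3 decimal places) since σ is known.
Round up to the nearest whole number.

Using z* since population σ is known (z-interval formula).

For 90% confidence, z* = 1.645 (from standard normal table)

Sample size formula for z-interval: n = (z*σ/E)²

n = (1.645 × 13.6 / 1.5)²
  = (14.914667)²
  = 222.4473

Round up to the nearest whole number: n = 223

223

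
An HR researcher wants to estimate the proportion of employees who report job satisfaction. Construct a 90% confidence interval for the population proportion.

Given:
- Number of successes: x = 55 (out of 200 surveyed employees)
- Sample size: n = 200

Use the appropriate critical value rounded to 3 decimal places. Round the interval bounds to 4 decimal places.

Sample proportion: p̂ = 55/200 = 0.275000

Check conditions for normal approximation:
  np̂ = 55 ≥ 10 ✓
  n(1-p̂) = 145 ≥ 10 ✓

The sample is large enough, so use a z-interval (normal approximation) for the proportion.

For 90% confidence, z* = 1.645 (from standard normal table)

Standard error: SE = √(p̂(1-p̂)/n) = √(0.275000×0.725000/200) = 0.03157333

Margin of error: E = z* × SE = 1.645 × 0.03157333 = 0.051938

Z-interval: p̂ ± E = 0.275000 ± 0.051938 = (0.223062, 0.326938)

Rounded to 4 decimal places:

(0.2231, 0.3269)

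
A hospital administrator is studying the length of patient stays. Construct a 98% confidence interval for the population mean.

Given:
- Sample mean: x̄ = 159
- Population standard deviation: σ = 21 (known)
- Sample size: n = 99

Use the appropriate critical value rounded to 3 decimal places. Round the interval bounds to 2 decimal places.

The population standard deviation σ is known, so use a z-interval (standard normal critical value).

For 98% confidence, z* = 2.326 (from standard normal table)

Standard error: SE = σ/√n = 21/√99 = 2.110579

Margin of error: E = z* × SE = 2.326 × 2.110579 = 4.9092

Z-interval: x̄ ± E = 159 ± 4.9092 = (154.0908, 163.9092)

Rounded to 2 decimal places:

(154.09, 163.91)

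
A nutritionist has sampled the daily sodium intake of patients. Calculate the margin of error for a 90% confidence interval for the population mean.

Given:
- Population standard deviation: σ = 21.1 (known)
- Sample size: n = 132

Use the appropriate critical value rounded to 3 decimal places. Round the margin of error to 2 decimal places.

The population standard deviation σ is known, so use the z-interval margin of error formula.

For 90% confidence, z* = 1.645 (from standard normal table)

Margin of error formula for z-interval: E = z* × σ/√n

E = 1.645 × 21.1/√132
  = 1.645 × 1.836519
  = 3.0211

Rounded to 2 decimal places:

3.02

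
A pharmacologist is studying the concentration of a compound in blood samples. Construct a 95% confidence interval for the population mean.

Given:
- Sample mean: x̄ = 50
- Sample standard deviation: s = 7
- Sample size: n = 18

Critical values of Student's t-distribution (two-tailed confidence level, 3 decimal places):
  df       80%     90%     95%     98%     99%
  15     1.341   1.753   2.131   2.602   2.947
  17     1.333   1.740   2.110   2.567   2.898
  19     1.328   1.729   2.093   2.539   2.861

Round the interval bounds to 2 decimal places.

The population standard deviation σ is unknown (only the sample standard deviation s is given), so use a t-interval with df = n - 1 = 18 - 1 = 17.

For 95% confidence with df = 17, t* = 2.110 (from t-table)

Standard error: SE = s/√n = 7/√18 = 1.649916

Margin of error: E = t* × SE = 2.110 × 1.649916 = 3.4813

T-interval: x̄ ± E = 50 ± 3.4813 = (46.5187, 53.4813)

Rounded to 2 decimal places:

(46.52, 53.48)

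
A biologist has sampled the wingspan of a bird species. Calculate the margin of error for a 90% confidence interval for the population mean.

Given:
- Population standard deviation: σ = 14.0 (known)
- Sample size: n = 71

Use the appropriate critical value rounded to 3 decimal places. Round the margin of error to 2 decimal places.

The population standard deviation σ is known, so use the z-interval margin of error formula.

For 90% confidence, z* = 1.645 (from standard normal table)

Margin of error formula for z-interval: E = z* × σ/√n

E = 1.645 × 14.0/√71
  = 1.645 × 1.661494
  = 2.7332

Rounded to 2 decimal places:

2.73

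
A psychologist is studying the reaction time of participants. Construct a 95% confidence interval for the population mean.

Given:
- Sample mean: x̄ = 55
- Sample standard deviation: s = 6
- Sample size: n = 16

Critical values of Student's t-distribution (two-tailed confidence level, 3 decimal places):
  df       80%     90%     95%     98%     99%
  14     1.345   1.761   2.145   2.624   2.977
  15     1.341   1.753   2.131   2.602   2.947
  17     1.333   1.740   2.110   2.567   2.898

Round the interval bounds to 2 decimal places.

The population standard deviation σ is unknown (only the sample standard deviation s is given), so use a t-interval with df = n - 1 = 16 - 1 = 15.

For 95% confidence with df = 15, t* = 2.131 (from t-table)

Standard error: SE = s/√n = 6/√16 = 1.500000

Margin of error: E = t* × SE = 2.131 × 1.500000 = 3.1965

T-interval: x̄ ± E = 55 ± 3.1965 = (51.8035, 58.1965)

Rounded to 2 decimal places:

(51.80, 58.20)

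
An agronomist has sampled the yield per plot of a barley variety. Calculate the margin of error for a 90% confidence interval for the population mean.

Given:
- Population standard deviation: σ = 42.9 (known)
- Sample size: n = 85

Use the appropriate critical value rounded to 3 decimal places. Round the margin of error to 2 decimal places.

The population standard deviation σ is known, so use the z-interval margin of error formula.

For 90% confidence, z* = 1.645 (from standard normal table)

Margin of error formula for z-interval: E = z* × σ/√n

E = 1.645 × 42.9/√85
  = 1.645 × 4.653158
  = 7.6544

Rounded to 2 decimal places:

7.65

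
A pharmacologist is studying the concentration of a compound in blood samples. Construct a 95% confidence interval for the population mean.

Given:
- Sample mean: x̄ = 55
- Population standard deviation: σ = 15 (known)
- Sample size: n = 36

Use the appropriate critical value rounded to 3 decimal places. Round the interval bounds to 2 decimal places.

The population standard deviation σ is known, so use a z-interval (standard normal critical value).

For 95% confidence, z* = 1.96 (from standard normal table)

Standard error: SE = σ/√n = 15/√36 = 2.500000

Margin of error: E = z* × SE = 1.96 × 2.500000 = 4.9000

Z-interval: x̄ ± E = 55 ± 4.9000 = (50.1000, 59.9000)

Rounded to 2 decimal places:

(50.10, 59.90)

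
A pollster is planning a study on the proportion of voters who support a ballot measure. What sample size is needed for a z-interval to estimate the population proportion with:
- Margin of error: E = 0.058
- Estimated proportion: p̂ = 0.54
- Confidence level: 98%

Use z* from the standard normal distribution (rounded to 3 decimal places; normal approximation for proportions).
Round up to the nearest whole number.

Using z* for proportion z-interval (normal approximation).

For 98% confidence, z* = 2.326 (from standard normal table)

Sample size formula for proportion z-interval: n = z*²p̂(1-p̂)/E²

n = 2.326² × 0.54 × 0.46 / 0.058²
  = 5.410276 × 0.2484 / 0.003364
  = 399.4984

Round up to the nearest whole number: n = 400

400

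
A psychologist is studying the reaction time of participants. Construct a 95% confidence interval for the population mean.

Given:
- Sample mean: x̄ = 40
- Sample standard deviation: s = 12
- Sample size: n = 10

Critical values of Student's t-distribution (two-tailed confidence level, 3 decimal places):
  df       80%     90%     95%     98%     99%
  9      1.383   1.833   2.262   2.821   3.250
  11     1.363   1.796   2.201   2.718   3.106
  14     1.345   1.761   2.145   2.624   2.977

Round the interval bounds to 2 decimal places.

The population standard deviation σ is unknown (only the sample standard deviation s is given), so use a t-interval with df = n - 1 = 10 - 1 = 9.

For 95% confidence with df = 9, t* = 2.262 (from t-table)

Standard error: SE = s/√n = 12/√10 = 3.794733

Margin of error: E = t* × SE = 2.262 × 3.794733 = 8.5837

T-interval: x̄ ± E = 40 ± 8.5837 = (31.4163, 48.5837)

Rounded to 2 decimal places:

(31.42, 48.58)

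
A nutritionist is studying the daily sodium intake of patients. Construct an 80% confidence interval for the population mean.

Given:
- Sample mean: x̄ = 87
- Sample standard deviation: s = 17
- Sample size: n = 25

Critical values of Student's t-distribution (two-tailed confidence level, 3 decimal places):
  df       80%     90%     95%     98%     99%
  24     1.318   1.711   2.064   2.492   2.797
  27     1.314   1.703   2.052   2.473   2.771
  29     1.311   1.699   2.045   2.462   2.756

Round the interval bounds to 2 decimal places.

The population standard deviation σ is unknown (only the sample standard deviation s is given), so use a t-interval with df = n - 1 = 25 - 1 = 24.

For 80% confidence with df = 24, t* = 1.318 (from t-table)

Standard error: SE = s/√n = 17/√25 = 3.400000

Margin of error: E = t* × SE = 1.318 × 3.400000 = 4.4812

T-interval: x̄ ± E = 87 ± 4.4812 = (82.5188, 91.4812)

Rounded to 2 decimal places:

(82.52, 91.48)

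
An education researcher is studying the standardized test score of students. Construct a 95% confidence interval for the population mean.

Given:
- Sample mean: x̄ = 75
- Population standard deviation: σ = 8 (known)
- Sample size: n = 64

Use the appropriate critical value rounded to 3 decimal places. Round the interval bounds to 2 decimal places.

The population standard deviation σ is known, so use a z-interval (standard normal critical value).

For 95% confidence, z* = 1.96 (from standard normal table)

Standard error: SE = σ/√n = 8/√64 = 1.000000

Margin of error: E = z* × SE = 1.96 × 1.000000 = 1.9600

Z-interval: x̄ ± E = 75 ± 1.9600 = (73.0400, 76.9600)

Rounded to 2 decimal places:

(73.04, 76.96)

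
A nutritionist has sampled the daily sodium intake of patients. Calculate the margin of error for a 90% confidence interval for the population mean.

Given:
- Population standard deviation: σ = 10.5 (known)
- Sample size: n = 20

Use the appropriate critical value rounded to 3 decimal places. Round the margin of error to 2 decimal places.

The population standard deviation σ is known, so use the z-interval margin of error formula.

For 90% confidence, z* = 1.645 (from standard normal table)

Margin of error formula for z-interval: E = z* × σ/√n

E = 1.645 × 10.5/√20
  = 1.645 × 2.347871
  = 3.8622

Rounded to 2 decimal places:

3.86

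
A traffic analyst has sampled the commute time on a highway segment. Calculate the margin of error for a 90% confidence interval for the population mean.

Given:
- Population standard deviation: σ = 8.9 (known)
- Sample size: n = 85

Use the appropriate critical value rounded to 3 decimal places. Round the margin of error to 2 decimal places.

The population standard deviation σ is known, so use the z-interval margin of error formula.

For 90% confidence, z* = 1.645 (from standard normal table)

Margin of error formula for z-interval: E = z* × σ/√n

E = 1.645 × 8.9/√85
  = 1.645 × 0.965341
  = 1.5880

Rounded to 2 decimal places:

1.59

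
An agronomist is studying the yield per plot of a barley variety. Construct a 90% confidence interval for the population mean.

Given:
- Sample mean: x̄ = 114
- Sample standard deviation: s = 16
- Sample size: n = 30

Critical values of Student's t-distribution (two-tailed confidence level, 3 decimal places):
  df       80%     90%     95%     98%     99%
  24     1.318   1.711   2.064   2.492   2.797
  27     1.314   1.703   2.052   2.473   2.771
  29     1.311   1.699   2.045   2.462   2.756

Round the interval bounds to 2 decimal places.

The population standard deviation σ is unknown (only the sample standard deviation s is given), so use a t-interval with df = n - 1 = 30 - 1 = 29.

For 90% confidence with df = 29, t* = 1.699 (from t-table)

Standard error: SE = s/√n = 16/√30 = 2.921187

Margin of error: E = t* × SE = 1.699 × 2.921187 = 4.9631

T-interval: x̄ ± E = 114 ± 4.9631 = (109.0369, 118.9631)

Rounded to 2 decimal places:

(109.04, 118.96)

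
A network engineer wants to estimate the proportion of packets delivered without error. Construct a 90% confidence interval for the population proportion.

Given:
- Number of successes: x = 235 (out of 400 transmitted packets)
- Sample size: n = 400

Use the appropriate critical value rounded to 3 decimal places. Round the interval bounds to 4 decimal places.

Sample proportion: p̂ = 235/400 = 0.587500

Check conditions for normal approximation:
  np̂ = 235 ≥ 10 ✓
  n(1-p̂) = 165 ≥ 10 ✓

The sample is large enough, so use a z-interval (normal approximation) for the proportion.

For 90% confidence, z* = 1.645 (from standard normal table)

Standard error: SE = √(p̂(1-p̂)/n) = √(0.587500×0.412500/400) = 0.02461421

Margin of error: E = z* × SE = 1.645 × 0.02461421 = 0.040490

Z-interval: p̂ ± E = 0.587500 ± 0.040490 = (0.547010, 0.627990)

Rounded to 4 decimal places:

(0.5470, 0.6280)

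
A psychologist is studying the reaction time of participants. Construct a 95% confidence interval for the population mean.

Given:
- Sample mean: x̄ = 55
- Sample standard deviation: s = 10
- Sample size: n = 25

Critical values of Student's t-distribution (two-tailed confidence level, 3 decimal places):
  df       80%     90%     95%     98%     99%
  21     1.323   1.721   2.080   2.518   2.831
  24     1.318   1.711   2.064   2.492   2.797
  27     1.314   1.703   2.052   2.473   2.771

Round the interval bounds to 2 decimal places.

The population standard deviation σ is unknown (only the sample standard deviation s is given), so use a t-interval with df = n - 1 = 25 - 1 = 24.

For 95% confidence with df = 24, t* = 2.064 (from t-table)

Standard error: SE = s/√n = 10/√25 = 2.000000

Margin of error: E = t* × SE = 2.064 × 2.000000 = 4.1280

T-interval: x̄ ± E = 55 ± 4.1280 = (50.8720, 59.1280)

Rounded to 2 decimal places:

(50.87, 59.13)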